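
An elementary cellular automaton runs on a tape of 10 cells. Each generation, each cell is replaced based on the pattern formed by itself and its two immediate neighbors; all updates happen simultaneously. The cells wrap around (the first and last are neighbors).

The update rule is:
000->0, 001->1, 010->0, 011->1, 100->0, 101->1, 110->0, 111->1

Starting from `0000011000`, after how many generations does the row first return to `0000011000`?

10

generation 1: 0000110000
generation 2: 0001100000
generation 3: 0011000000
generation 4: 0110000000
generation 5: 1100000000
generation 6: 1000000001
generation 7: 0000000011
generation 8: 0000000110
generation 9: 0000001100
generation 10: 0000011000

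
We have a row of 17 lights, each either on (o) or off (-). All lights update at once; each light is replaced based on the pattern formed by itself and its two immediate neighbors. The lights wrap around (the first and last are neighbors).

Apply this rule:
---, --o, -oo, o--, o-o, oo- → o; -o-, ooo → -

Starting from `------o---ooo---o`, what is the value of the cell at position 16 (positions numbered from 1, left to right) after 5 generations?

oooooo-oooo-oooo-
o----ooo--ooo--oo
oooooo-oooo-oooo-  (repeats generation 1; period 2)
generation 5: oooooo-oooo-oooo-
position 16 holds o

o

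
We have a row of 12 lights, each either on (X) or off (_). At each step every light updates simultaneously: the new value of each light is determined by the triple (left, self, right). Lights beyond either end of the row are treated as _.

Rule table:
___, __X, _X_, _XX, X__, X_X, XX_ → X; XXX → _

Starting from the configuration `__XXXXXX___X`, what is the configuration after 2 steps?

X_XXXXXX___X

XXX____XXXXX
X_XXXXXX___X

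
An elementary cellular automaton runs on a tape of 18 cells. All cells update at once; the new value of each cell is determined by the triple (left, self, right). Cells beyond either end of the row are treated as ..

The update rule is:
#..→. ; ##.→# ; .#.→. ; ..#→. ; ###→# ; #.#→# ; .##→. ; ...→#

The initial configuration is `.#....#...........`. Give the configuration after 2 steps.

...##...##########
##..#.#..#########

##..#.#..#########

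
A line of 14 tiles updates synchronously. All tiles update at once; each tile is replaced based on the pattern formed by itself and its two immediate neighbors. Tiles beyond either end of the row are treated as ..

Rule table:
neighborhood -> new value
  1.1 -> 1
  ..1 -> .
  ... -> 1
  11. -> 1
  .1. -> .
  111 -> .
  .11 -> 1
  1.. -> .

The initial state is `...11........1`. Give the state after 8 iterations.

11.11.111111..
1111111....1.1
1.....1.11..1.
..111..111....
1.1.1..1.1.111
.1.1....1.11.1
..1..11..1111.
1....11..1..1.

1....11..1..1.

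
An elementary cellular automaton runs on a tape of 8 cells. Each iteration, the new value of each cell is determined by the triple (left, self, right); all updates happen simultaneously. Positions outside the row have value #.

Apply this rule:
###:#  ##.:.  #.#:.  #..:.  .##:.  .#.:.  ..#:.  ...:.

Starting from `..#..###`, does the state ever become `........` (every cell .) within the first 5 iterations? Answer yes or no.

yes

......##
.......#
........
all cells are . at iteration 3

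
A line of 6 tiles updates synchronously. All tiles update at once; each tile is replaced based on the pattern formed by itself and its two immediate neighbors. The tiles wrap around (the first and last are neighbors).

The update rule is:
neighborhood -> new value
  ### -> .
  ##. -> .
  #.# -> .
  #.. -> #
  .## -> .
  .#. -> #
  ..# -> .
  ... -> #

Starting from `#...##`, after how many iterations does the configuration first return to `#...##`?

12

.##...
...###
##....
..###.
#....#
.###..
....##
###...
...##.
##...#
..##..
#...##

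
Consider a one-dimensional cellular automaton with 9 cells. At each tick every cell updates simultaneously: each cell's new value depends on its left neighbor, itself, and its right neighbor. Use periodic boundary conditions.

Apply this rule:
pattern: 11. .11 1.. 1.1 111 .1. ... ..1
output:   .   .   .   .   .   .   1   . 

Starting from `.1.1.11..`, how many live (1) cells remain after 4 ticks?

tick 1: ........1
tick 2: .111111..
tick 3: ........1  (repeats tick 1; period 2)
tick 4: .111111..
count of 1: 6

6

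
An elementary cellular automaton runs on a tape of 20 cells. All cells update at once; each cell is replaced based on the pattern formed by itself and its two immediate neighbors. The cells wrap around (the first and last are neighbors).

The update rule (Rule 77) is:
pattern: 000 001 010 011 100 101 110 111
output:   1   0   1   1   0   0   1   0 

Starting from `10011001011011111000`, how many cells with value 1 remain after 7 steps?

10

10011001011010001010
10011001011010101010
10011001011010101010  (fixed point — unchanged through step 7)
count of 1: 10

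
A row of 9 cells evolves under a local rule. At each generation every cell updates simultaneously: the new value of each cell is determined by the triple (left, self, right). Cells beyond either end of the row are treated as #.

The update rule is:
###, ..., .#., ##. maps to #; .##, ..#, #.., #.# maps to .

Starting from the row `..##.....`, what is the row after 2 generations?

.#.#..##.

...#.###.
.#.#..##.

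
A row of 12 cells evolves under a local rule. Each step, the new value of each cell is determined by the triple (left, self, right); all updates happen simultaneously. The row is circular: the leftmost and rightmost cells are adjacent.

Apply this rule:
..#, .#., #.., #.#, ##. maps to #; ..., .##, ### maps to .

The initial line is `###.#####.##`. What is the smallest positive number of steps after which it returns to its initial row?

3

..##....##..
.#.##..#.##.
###.#####.##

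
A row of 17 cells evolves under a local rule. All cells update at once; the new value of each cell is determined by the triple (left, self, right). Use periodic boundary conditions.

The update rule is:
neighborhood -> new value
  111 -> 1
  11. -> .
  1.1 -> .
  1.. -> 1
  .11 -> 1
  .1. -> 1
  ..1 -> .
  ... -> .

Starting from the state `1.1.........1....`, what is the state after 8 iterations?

1.1.1.1.1.1.1.1..

iteration 1: 1.11........11...
iteration 2: 1.1.1.......1.1..
iteration 3: 1.1.11......1.11.
iteration 4: 1.1.1.1.....1.1..
iteration 5: 1.1.1.11....1.11.
iteration 6: 1.1.1.1.1...1.1..
iteration 7: 1.1.1.1.11..1.11.
iteration 8: 1.1.1.1.1.1.1.1..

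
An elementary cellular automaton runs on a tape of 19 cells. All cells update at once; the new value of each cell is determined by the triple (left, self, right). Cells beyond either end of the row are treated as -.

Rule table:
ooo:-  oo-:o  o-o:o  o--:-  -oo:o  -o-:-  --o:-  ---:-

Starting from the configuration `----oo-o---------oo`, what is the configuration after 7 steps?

----ooo----------oo
----o-o----------oo
-----o-----------oo
-----------------oo
-----------------oo  (fixed point — unchanged through step 7)

-----------------oo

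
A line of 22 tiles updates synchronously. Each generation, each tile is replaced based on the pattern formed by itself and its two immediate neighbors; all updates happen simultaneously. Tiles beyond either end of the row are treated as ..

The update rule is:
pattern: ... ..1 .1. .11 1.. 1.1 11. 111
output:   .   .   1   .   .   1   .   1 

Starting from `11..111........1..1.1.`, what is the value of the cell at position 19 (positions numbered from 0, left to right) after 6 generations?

1

generation 1: .....1.........1..111.
generation 2: .....1.........1...1..
generation 3: .....1.........1...1..  (fixed point — unchanged through generation 6)
position 19 holds 1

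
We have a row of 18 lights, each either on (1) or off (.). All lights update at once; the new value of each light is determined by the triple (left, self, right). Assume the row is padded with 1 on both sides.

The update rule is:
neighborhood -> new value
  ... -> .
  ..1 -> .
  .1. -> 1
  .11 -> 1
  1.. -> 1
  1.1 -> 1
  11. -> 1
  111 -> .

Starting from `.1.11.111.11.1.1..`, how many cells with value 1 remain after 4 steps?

9

1111111.111111111.
......111.......11
1.....1.11......1.
11....11111.....11
count of 1: 9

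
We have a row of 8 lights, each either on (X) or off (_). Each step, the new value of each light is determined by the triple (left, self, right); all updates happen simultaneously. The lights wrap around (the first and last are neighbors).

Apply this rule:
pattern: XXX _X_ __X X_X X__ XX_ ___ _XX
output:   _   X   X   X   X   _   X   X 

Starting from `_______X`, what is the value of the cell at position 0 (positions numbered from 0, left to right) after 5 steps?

XXXXXXXX
________
XXXXXXXX  (repeats step 1; period 2)
step 5: XXXXXXXX
position 0 holds X

X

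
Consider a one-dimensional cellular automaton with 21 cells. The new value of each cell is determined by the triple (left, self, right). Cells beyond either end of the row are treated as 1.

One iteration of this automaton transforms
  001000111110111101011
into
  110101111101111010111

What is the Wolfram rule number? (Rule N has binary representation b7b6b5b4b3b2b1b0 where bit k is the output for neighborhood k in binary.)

position 7: 111 → 1  (bit 7 = 1)
position 10: 110 → 0  (bit 6 = 0)
position 11: 101 → 1  (bit 5 = 1)
position 0: 100 → 1  (bit 4 = 1)
position 6: 011 → 1  (bit 3 = 1)
position 2: 010 → 0  (bit 2 = 0)
position 1: 001 → 1  (bit 1 = 1)
position 4: 000 → 0  (bit 0 = 0)
bits b7..b0 = 10111010 = 186

186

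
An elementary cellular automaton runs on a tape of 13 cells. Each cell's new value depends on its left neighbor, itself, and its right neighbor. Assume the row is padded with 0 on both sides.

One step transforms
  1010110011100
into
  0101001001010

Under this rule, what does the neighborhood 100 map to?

1

At position 6 the neighborhood is 100; the next row has 1 there.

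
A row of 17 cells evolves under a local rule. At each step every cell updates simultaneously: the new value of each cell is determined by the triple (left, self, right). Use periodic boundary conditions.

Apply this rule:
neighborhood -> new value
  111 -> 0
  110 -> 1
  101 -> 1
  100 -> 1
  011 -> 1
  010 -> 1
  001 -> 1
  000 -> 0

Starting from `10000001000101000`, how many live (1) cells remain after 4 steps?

11000011101111101
01100110111000111
11111111101101101
00000000111111111
count of 1: 9

9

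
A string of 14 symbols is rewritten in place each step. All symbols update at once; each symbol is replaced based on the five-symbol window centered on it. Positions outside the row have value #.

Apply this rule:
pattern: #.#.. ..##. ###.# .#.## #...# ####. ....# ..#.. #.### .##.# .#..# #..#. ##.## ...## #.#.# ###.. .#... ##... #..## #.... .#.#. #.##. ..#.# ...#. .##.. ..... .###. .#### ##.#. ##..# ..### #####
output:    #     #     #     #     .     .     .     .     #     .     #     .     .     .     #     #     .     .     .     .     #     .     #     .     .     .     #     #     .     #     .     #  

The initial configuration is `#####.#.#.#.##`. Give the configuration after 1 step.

###.#.########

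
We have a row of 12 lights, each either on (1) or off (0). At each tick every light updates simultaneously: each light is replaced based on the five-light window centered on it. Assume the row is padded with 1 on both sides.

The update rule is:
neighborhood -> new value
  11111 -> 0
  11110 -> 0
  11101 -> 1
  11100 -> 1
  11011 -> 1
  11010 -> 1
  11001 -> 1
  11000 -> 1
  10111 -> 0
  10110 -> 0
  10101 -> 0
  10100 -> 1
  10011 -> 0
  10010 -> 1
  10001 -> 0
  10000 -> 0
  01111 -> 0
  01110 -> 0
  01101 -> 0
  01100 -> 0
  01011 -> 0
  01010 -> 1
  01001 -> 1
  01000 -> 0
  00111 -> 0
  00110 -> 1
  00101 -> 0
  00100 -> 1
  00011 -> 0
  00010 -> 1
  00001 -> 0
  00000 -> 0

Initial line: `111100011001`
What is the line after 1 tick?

000110010100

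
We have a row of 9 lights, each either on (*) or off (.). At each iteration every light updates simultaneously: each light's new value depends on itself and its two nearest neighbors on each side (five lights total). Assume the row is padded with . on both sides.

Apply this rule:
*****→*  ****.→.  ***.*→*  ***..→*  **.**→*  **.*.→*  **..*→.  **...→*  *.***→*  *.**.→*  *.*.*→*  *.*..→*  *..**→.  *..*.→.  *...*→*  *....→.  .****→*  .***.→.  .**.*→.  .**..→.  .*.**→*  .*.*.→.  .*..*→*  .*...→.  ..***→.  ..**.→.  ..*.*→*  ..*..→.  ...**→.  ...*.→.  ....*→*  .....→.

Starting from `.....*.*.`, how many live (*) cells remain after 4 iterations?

4

iteration 1: ...*.*.*.
iteration 2: .*.*.*.*.
iteration 3: .*.*.*.*.  (fixed point — unchanged through iteration 4)
count of *: 4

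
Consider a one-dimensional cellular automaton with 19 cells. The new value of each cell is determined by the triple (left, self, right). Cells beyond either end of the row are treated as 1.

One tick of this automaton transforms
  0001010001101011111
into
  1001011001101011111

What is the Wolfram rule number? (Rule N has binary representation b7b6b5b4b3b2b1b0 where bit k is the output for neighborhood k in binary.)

position 15: 111 → 1  (bit 7 = 1)
position 10: 110 → 1  (bit 6 = 1)
position 4: 101 → 0  (bit 5 = 0)
position 0: 100 → 1  (bit 4 = 1)
position 9: 011 → 1  (bit 3 = 1)
position 3: 010 → 1  (bit 2 = 1)
position 2: 001 → 0  (bit 1 = 0)
position 1: 000 → 0  (bit 0 = 0)
bits b7..b0 = 11011100 = 220

220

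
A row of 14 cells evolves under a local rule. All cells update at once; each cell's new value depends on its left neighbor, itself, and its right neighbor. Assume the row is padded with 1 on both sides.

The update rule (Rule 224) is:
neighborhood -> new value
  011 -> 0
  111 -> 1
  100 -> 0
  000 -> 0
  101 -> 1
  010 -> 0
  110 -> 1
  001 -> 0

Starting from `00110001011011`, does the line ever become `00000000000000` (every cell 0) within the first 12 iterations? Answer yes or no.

iteration 1: 00010000101101
iteration 2: 00000000010110
iteration 3: 00000000001011
iteration 4: 00000000000101
iteration 5: 00000000000010
iteration 6: 00000000000001
iteration 7: 00000000000000
all cells are 0 at iteration 7

yes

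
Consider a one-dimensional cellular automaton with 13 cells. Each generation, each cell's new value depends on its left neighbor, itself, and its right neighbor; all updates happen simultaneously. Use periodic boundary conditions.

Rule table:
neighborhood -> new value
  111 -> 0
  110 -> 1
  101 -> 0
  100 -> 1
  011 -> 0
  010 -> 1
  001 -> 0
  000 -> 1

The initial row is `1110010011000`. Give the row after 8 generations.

0011011001110
1001001100011
1101100111000
0100110001110
0110011100011
0011000111001
1001110001101
1100011100100

1100011100100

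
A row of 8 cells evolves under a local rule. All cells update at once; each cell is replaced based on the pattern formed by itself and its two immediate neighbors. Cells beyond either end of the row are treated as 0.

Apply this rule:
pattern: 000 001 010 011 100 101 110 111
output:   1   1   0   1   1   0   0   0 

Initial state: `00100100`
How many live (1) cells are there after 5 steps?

11011011
10010010
01101101
11001000
10110111
count of 1: 6

6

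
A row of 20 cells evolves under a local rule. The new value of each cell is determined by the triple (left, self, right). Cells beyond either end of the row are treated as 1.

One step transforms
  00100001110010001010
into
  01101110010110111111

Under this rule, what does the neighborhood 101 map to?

1

At position 17 the neighborhood is 101; the next row has 1 there.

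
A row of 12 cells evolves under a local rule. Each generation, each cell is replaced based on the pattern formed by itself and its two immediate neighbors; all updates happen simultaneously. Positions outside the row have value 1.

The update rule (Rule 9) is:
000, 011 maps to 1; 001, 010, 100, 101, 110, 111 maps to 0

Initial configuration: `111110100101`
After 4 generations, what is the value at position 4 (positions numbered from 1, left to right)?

1

000000000001
011111111101
010000000001
000111111101
position 4 holds 1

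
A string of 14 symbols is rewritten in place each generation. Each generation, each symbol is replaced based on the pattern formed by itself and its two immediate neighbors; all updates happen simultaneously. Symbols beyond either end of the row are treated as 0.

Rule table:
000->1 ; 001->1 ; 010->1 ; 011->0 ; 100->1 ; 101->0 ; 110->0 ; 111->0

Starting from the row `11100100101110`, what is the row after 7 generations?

00011111100000

00011111100001
11100000011111
00011111100000
11100000011111  (repeats generation 2; period 2)
generation 7: 00011111100000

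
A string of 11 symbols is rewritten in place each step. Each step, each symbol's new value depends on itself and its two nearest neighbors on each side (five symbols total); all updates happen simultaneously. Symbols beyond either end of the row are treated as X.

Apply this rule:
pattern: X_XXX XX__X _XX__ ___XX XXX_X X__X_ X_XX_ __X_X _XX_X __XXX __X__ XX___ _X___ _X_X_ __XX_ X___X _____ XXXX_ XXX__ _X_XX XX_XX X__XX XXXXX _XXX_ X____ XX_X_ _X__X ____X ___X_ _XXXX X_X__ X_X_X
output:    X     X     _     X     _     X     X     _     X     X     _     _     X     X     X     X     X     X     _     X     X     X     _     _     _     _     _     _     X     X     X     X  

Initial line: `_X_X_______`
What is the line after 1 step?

_XXXX_XXX_X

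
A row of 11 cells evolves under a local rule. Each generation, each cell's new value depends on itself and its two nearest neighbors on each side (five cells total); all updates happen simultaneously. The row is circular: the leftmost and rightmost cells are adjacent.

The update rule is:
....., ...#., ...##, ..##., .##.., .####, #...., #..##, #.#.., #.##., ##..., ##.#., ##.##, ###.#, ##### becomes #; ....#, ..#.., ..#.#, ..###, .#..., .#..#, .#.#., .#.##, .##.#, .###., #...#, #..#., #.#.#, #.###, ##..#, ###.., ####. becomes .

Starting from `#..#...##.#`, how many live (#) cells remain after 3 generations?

#.....##.##
.###.##.#..
#..###.##..
count of #: 6

6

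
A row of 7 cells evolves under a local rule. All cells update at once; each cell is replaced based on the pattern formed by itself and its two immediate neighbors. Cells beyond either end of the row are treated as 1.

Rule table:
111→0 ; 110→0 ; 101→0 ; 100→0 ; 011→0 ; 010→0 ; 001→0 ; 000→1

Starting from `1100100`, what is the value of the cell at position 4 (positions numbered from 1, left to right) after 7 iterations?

0000000
0111110
0000000  (repeats iteration 1; period 2)
iteration 7: 0000000
position 4 holds 0

0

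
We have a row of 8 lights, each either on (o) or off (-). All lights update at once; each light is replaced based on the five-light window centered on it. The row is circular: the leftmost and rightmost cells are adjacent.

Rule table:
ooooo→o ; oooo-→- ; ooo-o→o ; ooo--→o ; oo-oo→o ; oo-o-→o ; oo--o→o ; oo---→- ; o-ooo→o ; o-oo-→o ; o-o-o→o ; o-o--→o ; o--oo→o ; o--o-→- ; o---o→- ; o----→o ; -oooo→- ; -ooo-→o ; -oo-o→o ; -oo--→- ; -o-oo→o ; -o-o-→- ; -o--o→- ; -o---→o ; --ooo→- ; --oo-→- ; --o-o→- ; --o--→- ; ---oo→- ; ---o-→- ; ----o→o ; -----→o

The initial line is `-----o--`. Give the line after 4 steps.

oooo--oo
oo-ooo--
-ooooooo
oo-ooo-o

oo-ooo-o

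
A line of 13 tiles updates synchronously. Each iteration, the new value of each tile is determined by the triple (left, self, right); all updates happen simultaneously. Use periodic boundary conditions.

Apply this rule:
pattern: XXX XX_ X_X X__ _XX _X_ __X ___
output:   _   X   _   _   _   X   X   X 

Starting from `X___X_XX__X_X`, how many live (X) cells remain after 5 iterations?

X_XXX__X_XX__
X___X_XX__X_X  (repeats iteration 0; period 2)
iteration 5: X_XXX__X_XX__
count of X: 7

7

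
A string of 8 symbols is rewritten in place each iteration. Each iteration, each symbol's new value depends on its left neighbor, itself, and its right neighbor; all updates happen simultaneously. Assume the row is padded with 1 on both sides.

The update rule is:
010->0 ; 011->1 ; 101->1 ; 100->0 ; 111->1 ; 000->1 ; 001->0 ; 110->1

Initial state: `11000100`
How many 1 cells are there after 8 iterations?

6

11010000
11100110
11100111
11100111  (fixed point — unchanged through iteration 8)
count of 1: 6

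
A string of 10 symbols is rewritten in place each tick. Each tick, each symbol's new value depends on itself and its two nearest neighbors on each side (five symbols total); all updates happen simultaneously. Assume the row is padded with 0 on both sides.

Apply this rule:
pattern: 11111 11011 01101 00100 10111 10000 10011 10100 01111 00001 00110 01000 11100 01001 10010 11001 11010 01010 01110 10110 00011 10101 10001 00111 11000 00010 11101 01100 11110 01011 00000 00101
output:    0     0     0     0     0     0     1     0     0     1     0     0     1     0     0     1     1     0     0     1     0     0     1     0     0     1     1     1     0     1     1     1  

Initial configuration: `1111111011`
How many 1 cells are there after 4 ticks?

0000001011
1111111111
0000000001
1111111110
count of 1: 9

9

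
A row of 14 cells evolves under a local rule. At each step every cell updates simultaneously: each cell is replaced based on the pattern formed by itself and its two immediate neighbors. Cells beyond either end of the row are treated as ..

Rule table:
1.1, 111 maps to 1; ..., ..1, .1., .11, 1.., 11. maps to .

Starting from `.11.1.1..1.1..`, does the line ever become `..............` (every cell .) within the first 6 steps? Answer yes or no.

yes

step 1: ...1.1....1...
step 2: ....1.........
step 3: ..............
all cells are . at step 3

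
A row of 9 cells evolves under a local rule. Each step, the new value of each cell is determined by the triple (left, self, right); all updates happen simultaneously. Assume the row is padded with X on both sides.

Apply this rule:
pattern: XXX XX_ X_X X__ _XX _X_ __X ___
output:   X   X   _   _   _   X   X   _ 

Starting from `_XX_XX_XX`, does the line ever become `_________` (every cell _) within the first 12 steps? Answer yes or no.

no

__X__X__X
_XX_XX_X_
__X__X_X_
_XX_XX_X_  (repeats step 2; period 2)
step 12: _XX_XX_X_
step 12 is _XX_XX_X_, still not uniform _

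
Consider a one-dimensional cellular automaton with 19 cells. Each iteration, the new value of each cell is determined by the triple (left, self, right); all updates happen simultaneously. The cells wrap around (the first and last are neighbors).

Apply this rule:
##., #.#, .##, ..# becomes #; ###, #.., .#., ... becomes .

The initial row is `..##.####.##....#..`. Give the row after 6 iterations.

iteration 1: .#####..####...#...
iteration 2: ##...#.##..#..#....
iteration 3: ##..#.###.#..#....#
iteration 4: .#.#.##.##..#....##
iteration 5: #.#.######.#....###
iteration 6: ##.##....##....##..

##.##....##....##..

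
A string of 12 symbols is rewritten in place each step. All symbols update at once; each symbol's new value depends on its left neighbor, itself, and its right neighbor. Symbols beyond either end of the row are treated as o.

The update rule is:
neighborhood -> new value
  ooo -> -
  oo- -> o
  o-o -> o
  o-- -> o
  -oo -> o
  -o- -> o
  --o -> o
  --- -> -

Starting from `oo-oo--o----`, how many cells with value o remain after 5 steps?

-oooooooo--o
oo------oooo
-oo----oo---
oooo--oooo-o
---oooo--ooo
count of o: 7

7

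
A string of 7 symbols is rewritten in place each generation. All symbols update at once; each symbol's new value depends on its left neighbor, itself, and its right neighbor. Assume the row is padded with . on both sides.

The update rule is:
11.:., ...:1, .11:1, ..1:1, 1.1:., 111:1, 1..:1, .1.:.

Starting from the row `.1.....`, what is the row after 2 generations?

..1111.

1.11111
..1111.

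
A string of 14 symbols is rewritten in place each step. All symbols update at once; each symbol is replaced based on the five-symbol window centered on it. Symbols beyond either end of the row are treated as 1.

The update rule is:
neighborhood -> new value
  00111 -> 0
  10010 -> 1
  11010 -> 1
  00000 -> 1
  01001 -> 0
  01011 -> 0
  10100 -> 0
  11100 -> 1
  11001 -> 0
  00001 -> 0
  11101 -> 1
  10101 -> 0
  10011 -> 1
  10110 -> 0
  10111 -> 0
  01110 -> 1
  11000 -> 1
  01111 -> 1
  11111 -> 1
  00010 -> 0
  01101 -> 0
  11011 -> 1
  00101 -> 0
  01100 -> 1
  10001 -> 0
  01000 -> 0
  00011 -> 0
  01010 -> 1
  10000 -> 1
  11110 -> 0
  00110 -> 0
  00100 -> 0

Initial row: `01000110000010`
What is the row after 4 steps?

01101111000010

step 1: 10000011110000
step 2: 11110001011100
step 3: 11011000001101
step 4: 01101111000010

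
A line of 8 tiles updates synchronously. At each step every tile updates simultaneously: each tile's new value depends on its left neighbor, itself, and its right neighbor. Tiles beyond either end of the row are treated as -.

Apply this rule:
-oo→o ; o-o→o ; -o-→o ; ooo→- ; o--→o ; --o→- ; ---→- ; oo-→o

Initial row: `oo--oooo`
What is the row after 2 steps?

o-oooo-o

step 1: ooo-o--o
step 2: o-oooo-o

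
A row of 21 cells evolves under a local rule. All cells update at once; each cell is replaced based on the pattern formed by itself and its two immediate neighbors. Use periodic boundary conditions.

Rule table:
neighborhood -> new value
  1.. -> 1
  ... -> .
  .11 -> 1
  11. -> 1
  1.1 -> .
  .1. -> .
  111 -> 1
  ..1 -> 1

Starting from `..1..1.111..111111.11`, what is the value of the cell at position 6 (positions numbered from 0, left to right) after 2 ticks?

tick 1: 11.11..11111111111.11
tick 2: 11.111111111111111.11
position 6 holds 1

1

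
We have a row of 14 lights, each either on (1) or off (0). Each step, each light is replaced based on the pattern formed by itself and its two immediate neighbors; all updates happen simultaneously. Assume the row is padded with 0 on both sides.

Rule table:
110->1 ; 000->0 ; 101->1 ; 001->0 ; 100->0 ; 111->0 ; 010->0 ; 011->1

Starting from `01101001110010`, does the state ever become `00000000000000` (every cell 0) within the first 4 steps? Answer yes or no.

yes

step 1: 01110001010000
step 2: 01010000100000
step 3: 00100000000000
step 4: 00000000000000
all cells are 0 at step 4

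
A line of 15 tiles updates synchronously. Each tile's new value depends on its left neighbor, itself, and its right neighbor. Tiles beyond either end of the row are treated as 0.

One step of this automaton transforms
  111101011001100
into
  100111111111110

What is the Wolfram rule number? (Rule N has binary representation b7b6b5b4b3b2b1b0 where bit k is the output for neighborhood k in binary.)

position 1: 111 → 0  (bit 7 = 0)
position 3: 110 → 1  (bit 6 = 1)
position 4: 101 → 1  (bit 5 = 1)
position 9: 100 → 1  (bit 4 = 1)
position 0: 011 → 1  (bit 3 = 1)
position 5: 010 → 1  (bit 2 = 1)
position 10: 001 → 1  (bit 1 = 1)
position 14: 000 → 0  (bit 0 = 0)
bits b7..b0 = 01111110 = 126

126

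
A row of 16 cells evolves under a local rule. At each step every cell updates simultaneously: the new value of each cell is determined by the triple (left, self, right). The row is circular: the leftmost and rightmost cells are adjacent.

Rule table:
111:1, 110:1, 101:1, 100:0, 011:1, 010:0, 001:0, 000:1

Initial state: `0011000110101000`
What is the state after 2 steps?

1011010111010011
1111101111100011

1111101111100011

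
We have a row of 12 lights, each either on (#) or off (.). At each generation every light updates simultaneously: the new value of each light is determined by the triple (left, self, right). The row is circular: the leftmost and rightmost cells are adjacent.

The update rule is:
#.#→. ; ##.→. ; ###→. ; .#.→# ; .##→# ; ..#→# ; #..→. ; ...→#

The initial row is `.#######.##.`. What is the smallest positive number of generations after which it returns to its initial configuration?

12

generation 1: ##.......#..
generation 2: #..#######.#
generation 3: ..##.......#
generation 4: .##..#######
generation 5: .#..##......
generation 6: ##.##..#####
generation 7: ...#..##....
generation 8: ####.##..###
generation 9: .....#..##..
generation 10: ######.##..#
generation 11: .......#..##
generation 12: .#######.##.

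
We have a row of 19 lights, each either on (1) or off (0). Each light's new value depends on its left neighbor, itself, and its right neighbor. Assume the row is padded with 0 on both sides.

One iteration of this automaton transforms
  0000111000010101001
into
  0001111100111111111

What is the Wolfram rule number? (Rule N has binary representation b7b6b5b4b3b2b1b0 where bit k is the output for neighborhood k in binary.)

254

position 5: 111 → 1  (bit 7 = 1)
position 6: 110 → 1  (bit 6 = 1)
position 12: 101 → 1  (bit 5 = 1)
position 7: 100 → 1  (bit 4 = 1)
position 4: 011 → 1  (bit 3 = 1)
position 11: 010 → 1  (bit 2 = 1)
position 3: 001 → 1  (bit 1 = 1)
position 0: 000 → 0  (bit 0 = 0)
bits b7..b0 = 11111110 = 254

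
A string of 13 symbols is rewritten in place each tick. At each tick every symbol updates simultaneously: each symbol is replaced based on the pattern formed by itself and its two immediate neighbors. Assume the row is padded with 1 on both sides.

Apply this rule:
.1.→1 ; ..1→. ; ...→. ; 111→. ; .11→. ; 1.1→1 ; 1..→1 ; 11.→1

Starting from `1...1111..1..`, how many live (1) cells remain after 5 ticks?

tick 1: 11.....11.11.
tick 2: .11.....11.11
tick 3: 1.11.....11..
tick 4: 11.11.....11.
tick 5: .11.11.....11
count of 1: 6

6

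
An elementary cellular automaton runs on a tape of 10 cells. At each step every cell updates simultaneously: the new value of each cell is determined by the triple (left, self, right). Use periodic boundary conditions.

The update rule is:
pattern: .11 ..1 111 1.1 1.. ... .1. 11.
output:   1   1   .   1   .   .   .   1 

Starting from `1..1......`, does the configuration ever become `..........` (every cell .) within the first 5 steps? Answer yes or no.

..1......1
.1......1.
1......1..
......1..1
.....1..1.
step 5 is .....1..1., still not uniform .

no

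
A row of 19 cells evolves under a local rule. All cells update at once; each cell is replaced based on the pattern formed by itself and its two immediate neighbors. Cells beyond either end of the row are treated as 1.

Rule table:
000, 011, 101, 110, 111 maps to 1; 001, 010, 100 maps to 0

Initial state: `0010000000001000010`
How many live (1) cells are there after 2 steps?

0000111111100011001
0110111111101011001
count of 1: 13

13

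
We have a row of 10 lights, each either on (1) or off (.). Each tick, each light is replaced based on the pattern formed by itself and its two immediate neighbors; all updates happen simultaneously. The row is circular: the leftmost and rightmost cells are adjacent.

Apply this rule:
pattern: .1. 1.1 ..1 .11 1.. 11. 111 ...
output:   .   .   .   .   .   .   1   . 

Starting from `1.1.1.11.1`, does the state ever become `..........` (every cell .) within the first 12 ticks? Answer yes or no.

yes

tick 1: ..........
all cells are . at tick 1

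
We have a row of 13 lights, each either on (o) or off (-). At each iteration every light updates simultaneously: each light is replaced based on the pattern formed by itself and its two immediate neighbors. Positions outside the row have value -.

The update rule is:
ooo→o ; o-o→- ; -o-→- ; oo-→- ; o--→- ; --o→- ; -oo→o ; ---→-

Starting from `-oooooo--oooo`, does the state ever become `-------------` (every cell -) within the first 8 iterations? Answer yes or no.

iteration 1: -ooooo---ooo-
iteration 2: -oooo----oo--
iteration 3: -ooo-----o---
iteration 4: -oo----------
iteration 5: -o-----------
iteration 6: -------------
all cells are - at iteration 6

yes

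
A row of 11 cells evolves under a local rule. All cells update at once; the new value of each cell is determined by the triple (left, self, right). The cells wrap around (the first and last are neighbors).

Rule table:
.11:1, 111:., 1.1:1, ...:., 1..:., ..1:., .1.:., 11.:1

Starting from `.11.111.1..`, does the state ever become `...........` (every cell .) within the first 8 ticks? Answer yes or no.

tick 1: .1111.11...
tick 2: .1..1111...
tick 3: ....1..1...
tick 4: ...........
all cells are . at tick 4

yes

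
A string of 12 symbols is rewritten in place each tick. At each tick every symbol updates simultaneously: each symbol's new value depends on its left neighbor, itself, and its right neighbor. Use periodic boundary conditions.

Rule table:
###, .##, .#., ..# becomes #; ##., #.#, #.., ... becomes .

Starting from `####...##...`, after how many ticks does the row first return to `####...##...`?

12

###...##...#
##...##...##
#...##...###
...##...####
..##...####.
.##...####..
##...####...
#...####...#
...####...##
..####...##.
.####...##..
####...##...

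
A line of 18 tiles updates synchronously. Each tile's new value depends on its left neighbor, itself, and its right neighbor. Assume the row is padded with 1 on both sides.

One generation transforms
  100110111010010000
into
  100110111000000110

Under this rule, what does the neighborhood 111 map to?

At position 7 the neighborhood is 111; the next row has 1 there.

1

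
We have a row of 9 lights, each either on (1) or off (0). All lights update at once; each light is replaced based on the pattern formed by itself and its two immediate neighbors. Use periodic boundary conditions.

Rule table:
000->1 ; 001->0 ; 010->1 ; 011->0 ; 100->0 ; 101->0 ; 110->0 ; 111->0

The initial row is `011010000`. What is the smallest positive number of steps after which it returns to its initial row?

000010111
011010000

2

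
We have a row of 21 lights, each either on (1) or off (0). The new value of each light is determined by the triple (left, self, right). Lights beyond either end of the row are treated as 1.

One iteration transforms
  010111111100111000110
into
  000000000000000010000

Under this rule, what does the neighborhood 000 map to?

1

At position 16 the neighborhood is 000; the next row has 1 there.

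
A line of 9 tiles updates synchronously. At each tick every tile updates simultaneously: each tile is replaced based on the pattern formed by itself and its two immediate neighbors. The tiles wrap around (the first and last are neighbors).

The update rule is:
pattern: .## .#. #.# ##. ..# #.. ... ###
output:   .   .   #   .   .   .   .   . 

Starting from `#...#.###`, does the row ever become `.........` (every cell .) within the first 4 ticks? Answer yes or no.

.....#...
.........
all cells are . at tick 2

yes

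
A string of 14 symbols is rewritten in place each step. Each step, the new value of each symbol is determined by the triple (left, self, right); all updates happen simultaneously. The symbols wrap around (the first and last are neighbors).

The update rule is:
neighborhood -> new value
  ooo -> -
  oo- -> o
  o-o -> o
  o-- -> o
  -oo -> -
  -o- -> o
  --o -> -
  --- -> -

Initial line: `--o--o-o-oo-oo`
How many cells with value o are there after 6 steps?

o-oo-oooo-oo-o
oo-oo---oo-oo-
-oo-oo---oo-oo
o-oo-oo---oo-o
oo-oo-oo---oo-
-oo-oo-oo---oo
count of o: 8

8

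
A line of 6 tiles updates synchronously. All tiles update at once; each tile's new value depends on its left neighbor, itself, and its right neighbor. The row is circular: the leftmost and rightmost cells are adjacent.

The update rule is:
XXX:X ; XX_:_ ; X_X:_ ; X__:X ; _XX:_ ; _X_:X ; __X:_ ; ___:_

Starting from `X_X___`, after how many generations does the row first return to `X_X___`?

X_XX__
X___X_
XX__X_
__X_X_
__X_XX
X_X___

6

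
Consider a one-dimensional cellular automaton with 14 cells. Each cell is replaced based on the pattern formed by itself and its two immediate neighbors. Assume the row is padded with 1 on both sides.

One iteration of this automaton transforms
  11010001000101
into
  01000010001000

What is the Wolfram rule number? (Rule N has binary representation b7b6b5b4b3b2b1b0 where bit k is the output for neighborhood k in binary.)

position 0: 111 → 0  (bit 7 = 0)
position 1: 110 → 1  (bit 6 = 1)
position 2: 101 → 0  (bit 5 = 0)
position 4: 100 → 0  (bit 4 = 0)
position 13: 011 → 0  (bit 3 = 0)
position 3: 010 → 0  (bit 2 = 0)
position 6: 001 → 1  (bit 1 = 1)
position 5: 000 → 0  (bit 0 = 0)
bits b7..b0 = 01000010 = 66

66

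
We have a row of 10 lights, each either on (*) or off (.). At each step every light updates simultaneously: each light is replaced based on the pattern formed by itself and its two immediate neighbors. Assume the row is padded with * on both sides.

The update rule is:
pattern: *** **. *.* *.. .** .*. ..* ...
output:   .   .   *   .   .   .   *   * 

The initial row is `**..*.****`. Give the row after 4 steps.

step 1: ...*.*....
step 2: .**.*..***
step 3: *..*..*...
step 4: ..*..*..**

..*..*..**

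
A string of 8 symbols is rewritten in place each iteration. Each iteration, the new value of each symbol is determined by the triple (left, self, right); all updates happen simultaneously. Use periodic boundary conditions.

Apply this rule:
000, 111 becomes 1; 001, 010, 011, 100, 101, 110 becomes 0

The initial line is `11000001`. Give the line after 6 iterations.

10011100
00001000
11100011
11001001
10000000
00111110

00111110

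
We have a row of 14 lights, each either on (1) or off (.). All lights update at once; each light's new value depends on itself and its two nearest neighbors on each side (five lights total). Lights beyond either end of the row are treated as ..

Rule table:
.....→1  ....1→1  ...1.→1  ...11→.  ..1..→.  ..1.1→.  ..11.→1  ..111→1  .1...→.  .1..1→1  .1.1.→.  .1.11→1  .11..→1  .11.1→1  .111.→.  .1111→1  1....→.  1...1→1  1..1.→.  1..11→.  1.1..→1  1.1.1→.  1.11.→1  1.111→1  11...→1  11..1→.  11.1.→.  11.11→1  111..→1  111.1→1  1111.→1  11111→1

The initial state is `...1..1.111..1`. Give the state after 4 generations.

11.1111111111.

111.1..11.1...
1.1.11.11.1..1
...111111.11..
11.1111111111.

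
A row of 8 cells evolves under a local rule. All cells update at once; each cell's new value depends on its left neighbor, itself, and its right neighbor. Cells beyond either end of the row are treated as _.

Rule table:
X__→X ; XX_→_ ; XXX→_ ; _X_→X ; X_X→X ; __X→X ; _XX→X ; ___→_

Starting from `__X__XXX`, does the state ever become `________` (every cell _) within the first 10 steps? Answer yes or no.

_XXXXX__
XX____X_
X_X__XXX
XXXXXX__
X_____X_
XX___XXX
X_X_XX__
XXXXX_X_
X____XXX
XX__XX__
step 10 is XX__XX__, still not uniform _

no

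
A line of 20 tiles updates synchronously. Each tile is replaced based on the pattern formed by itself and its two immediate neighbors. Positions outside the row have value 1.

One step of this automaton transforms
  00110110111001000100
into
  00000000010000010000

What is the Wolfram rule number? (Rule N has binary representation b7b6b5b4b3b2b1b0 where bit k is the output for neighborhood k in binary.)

position 9: 111 → 1  (bit 7 = 1)
position 3: 110 → 0  (bit 6 = 0)
position 4: 101 → 0  (bit 5 = 0)
position 0: 100 → 0  (bit 4 = 0)
position 2: 011 → 0  (bit 3 = 0)
position 13: 010 → 0  (bit 2 = 0)
position 1: 001 → 0  (bit 1 = 0)
position 15: 000 → 1  (bit 0 = 1)
bits b7..b0 = 10000001 = 129

129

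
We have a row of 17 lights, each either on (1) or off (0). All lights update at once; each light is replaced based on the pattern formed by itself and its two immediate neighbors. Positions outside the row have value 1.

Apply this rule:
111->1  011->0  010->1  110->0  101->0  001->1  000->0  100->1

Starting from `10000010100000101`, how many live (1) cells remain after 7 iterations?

01000110110001100
01101000001010011
00001100011011101
10010010100001000
01111110110011101
00111100001101000
11011010010001101
count of 1: 9

9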